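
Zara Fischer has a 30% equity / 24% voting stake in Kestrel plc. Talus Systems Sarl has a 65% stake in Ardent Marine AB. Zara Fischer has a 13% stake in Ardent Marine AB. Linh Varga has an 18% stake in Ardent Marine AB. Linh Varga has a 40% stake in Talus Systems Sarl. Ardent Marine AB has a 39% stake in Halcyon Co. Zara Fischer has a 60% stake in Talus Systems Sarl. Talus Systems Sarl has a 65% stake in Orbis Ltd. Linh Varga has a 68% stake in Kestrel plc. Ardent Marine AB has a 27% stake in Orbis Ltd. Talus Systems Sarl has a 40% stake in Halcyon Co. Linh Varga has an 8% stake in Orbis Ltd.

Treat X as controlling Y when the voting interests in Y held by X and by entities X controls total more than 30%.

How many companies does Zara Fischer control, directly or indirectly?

Zara holds 60% of Talus, so Zara controls Talus.
Talus and Zara together hold 65% + 13% = 78% of Ardent, so Zara controls Ardent.
Ardent and Talus together hold 27% + 65% = 92% of Orbis, so Zara controls Orbis.
Ardent and Talus together hold 39% + 40% = 79% of Halcyon, so Zara controls Halcyon.
No other company's threshold is met.
Zara controls 4 companies.

4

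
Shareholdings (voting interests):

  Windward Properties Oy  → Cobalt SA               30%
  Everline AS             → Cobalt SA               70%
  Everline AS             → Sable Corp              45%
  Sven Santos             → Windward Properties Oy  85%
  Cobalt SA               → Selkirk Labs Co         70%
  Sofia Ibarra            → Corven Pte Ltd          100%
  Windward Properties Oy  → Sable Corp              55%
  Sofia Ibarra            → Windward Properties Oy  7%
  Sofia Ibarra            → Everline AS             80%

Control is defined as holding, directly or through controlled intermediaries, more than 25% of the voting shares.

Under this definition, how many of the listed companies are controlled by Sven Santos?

Sven holds 85% of Windward, so Sven controls Windward.
Windward holds 55% of Sable, so Sven controls Sable.
Windward holds 30% of Cobalt, so Sven controls Cobalt.
Cobalt holds 70% of Selkirk, so Sven controls Selkirk.
No other company's threshold is met.
Sven controls 4 companies.

4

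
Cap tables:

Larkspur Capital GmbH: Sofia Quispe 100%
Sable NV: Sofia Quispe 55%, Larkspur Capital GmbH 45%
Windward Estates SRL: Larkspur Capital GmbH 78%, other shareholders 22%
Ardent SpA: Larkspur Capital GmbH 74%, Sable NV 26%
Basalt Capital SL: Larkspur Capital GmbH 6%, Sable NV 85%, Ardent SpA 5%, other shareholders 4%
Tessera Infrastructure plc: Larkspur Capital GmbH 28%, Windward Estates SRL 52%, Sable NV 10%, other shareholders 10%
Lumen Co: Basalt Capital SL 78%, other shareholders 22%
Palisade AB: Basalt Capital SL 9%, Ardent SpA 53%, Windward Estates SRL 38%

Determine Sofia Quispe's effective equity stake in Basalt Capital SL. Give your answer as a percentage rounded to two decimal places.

96.00%

Sofia reaches Basalt along 6 paths.
Via Larkspur: 100% × 6% = 6%.
Via Sable: 55% × 85% = 46.75%.
Via Larkspur → Sable: 100% × 45% × 85% = 38.25%.
Via Larkspur → Ardent: 100% × 74% × 5% = 3.7%.
Via Sable → Ardent: 55% × 26% × 5% = 0.715%.
Via Larkspur → Sable → Ardent: 100% × 45% × 26% × 5% = 0.585%.
Total: 6% + 46.75% + 38.25% + 3.7% + 0.715% + 0.585% = 96%.
Rounded: 96.00%.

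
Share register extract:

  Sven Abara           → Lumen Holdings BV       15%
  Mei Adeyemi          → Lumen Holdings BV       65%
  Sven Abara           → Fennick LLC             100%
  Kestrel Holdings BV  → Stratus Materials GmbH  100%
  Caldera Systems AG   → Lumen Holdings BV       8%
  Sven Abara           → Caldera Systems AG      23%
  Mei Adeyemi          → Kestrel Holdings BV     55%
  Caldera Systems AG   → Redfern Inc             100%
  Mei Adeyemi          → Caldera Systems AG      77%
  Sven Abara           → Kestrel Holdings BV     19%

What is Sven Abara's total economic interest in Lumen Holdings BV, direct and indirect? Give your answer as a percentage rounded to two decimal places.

Sven reaches Lumen along 2 paths.
Via Caldera: 23% × 8% = 1.84%.
Direct stake: 15% = 15%.
Total: 1.84% + 15% = 16.84%.

16.84%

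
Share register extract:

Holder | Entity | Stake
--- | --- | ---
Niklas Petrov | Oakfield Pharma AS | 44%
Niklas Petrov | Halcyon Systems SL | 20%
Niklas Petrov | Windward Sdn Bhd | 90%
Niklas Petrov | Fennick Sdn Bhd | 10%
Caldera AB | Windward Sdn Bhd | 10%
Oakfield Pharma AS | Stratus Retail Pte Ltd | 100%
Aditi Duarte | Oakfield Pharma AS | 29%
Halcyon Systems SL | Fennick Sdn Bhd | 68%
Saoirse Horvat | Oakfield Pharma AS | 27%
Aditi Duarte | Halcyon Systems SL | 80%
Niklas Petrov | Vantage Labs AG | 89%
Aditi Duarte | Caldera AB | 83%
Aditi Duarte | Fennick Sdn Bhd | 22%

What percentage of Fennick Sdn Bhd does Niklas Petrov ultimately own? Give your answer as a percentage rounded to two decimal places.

Niklas reaches Fennick along 2 paths.
Direct stake: 10% = 10%.
Via Halcyon: 20% × 68% = 13.6%.
Total: 10% + 13.6% = 23.6%.
Rounded: 23.60%.

23.60%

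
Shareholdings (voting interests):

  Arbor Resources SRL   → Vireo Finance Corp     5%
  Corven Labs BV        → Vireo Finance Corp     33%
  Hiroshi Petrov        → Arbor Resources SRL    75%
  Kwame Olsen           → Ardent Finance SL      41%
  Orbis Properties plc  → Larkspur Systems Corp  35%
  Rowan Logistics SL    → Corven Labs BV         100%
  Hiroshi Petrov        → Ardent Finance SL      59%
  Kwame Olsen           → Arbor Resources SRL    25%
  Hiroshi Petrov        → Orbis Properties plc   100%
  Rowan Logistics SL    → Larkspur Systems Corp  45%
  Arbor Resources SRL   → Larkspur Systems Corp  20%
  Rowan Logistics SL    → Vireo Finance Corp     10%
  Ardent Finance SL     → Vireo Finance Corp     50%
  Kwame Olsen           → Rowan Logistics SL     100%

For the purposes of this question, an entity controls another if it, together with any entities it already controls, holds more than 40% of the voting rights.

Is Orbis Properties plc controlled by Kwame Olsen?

No

Kwame holds 41% of Ardent, so Kwame controls Ardent.
Kwame holds 100% of Rowan, so Kwame controls Rowan.
Rowan holds 100% of Corven, so Kwame controls Corven.
Ardent and Corven and Rowan together hold 50% + 33% + 10% = 93% of Vireo, so Kwame controls Vireo.
Rowan holds 45% of Larkspur, so Kwame controls Larkspur.
Neither Kwame nor any entity Kwame controls holds any voting interest in Orbis.
So Kwame does not control Orbis.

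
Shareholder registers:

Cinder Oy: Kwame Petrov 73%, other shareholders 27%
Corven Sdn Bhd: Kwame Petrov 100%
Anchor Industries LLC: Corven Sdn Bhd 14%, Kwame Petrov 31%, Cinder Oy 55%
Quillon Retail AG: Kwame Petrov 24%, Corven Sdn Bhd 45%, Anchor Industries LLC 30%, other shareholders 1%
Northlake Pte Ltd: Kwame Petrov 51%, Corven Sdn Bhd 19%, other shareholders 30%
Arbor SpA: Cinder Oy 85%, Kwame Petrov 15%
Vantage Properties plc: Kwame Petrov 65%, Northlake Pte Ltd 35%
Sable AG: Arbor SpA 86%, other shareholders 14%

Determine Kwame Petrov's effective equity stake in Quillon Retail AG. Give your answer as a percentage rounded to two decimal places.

94.55%

Kwame reaches Quillon along 5 paths.
Direct stake: 24% = 24%.
Via Corven: 100% × 45% = 45%.
Via Corven → Anchor: 100% × 14% × 30% = 4.2%.
Via Anchor: 31% × 30% = 9.3%.
Via Cinder → Anchor: 73% × 55% × 30% = 12.045%.
Total: 24% + 45% + 4.2% + 9.3% + 12.045% = 94.545%.
Rounded: 94.55%.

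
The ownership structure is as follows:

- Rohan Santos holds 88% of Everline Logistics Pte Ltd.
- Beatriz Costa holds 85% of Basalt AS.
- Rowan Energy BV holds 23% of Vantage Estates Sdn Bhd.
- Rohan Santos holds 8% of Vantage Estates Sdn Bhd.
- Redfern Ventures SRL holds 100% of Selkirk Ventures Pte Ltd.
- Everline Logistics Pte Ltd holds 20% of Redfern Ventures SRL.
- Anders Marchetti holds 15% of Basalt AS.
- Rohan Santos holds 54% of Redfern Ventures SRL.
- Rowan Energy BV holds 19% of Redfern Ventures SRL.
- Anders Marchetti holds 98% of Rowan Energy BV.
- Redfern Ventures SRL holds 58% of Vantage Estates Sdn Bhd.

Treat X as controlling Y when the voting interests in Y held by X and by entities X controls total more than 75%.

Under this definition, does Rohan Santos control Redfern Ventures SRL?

No

Rohan holds 88% of Everline, so Rohan controls Everline.
In Redfern, Rohan's side holds only 20% + 54% = 74%, not > 75%.
So Rohan does not control Redfern.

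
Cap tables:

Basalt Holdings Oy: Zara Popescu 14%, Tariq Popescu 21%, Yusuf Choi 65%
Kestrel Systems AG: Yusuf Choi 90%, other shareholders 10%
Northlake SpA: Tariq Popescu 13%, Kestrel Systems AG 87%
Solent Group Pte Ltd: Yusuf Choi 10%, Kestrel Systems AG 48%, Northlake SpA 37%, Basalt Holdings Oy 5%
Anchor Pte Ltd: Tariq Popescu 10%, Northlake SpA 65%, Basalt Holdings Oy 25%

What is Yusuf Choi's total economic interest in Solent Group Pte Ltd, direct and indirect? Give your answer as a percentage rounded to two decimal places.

Yusuf reaches Solent along 4 paths.
Direct stake: 10% = 10%.
Via Kestrel: 90% × 48% = 43.2%.
Via Kestrel → Northlake: 90% × 87% × 37% = 28.971%.
Via Basalt: 65% × 5% = 3.25%.
Total: 10% + 43.2% + 28.971% + 3.25% = 85.421%.
Rounded: 85.42%.

85.42%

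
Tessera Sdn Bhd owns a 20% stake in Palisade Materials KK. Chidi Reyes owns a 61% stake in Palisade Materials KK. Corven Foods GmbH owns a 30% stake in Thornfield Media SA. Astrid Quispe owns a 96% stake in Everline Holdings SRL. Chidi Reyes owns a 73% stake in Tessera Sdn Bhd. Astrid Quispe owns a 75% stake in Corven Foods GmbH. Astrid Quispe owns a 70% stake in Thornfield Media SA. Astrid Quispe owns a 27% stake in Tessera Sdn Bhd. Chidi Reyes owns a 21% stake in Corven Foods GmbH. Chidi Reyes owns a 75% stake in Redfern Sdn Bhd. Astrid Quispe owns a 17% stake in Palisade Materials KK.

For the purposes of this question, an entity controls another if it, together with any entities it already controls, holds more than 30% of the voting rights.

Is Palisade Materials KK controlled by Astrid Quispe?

Astrid holds 75% of Corven, so Astrid controls Corven.
Astrid and Corven together hold 70% + 30% = 100% of Thornfield, so Astrid controls Thornfield.
Astrid holds 96% of Everline, so Astrid controls Everline.
In Palisade, Astrid's side holds only 17%, not > 30%.
So Astrid does not control Palisade.

No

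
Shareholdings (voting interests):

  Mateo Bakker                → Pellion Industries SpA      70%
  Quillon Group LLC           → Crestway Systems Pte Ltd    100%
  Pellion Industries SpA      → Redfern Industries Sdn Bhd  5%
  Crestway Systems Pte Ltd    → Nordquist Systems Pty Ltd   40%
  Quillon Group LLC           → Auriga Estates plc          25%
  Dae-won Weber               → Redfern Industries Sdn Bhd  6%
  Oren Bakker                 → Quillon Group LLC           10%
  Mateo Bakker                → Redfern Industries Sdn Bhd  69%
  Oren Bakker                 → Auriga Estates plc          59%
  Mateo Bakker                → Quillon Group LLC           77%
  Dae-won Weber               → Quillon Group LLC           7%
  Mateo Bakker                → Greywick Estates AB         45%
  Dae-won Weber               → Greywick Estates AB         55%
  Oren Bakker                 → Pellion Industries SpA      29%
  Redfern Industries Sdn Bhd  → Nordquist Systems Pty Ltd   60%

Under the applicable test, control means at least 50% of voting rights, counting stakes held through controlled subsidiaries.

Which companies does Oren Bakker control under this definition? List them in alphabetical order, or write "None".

Auriga Estates plc

Oren holds 59% of Auriga, so Oren controls Auriga.
No other company's threshold is met.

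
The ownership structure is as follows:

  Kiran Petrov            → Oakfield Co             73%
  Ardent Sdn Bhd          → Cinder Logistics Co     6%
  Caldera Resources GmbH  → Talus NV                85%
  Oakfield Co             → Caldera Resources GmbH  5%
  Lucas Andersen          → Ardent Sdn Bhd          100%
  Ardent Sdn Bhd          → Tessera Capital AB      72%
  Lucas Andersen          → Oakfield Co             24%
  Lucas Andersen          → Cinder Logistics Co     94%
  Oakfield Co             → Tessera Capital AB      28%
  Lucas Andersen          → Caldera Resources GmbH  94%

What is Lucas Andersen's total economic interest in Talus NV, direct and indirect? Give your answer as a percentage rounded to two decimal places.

80.92%

Lucas reaches Talus along 2 paths.
Via Caldera: 94% × 85% = 79.9%.
Via Oakfield → Caldera: 24% × 5% × 85% = 1.02%.
Total: 79.9% + 1.02% = 80.92%.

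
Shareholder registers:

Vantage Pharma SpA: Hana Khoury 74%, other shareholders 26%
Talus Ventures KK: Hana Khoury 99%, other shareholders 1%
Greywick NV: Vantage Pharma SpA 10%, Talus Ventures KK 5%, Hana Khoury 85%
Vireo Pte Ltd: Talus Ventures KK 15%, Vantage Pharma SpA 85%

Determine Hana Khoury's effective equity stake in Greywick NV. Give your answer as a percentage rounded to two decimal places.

Hana reaches Greywick along 3 paths.
Via Vantage: 74% × 10% = 7.4%.
Via Talus: 99% × 5% = 4.95%.
Direct stake: 85% = 85%.
Total: 7.4% + 4.95% + 85% = 97.35%.

97.35%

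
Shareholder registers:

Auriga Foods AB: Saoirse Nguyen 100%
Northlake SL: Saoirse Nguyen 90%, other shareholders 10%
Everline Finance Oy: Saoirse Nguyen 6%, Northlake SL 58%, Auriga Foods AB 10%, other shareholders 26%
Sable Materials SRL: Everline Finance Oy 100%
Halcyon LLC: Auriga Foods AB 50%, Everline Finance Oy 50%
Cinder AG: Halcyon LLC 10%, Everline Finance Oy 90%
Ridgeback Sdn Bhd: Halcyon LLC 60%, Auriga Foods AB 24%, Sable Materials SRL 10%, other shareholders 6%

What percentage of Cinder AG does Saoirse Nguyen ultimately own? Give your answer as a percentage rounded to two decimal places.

Saoirse reaches Cinder along 7 paths.
Via Auriga → Halcyon: 100% × 50% × 10% = 5%.
Via Everline → Halcyon: 6% × 50% × 10% = 0.3%.
Via Northlake → Everline → Halcyon: 90% × 58% × 50% × 10% = 2.61%.
Via Auriga → Everline → Halcyon: 100% × 10% × 50% × 10% = 0.5%.
Via Everline: 6% × 90% = 5.4%.
Via Northlake → Everline: 90% × 58% × 90% = 46.98%.
Via Auriga → Everline: 100% × 10% × 90% = 9%.
Total: 5% + 0.3% + 2.61% + 0.5% + 5.4% + 46.98% + 9% = 69.79%.

69.79%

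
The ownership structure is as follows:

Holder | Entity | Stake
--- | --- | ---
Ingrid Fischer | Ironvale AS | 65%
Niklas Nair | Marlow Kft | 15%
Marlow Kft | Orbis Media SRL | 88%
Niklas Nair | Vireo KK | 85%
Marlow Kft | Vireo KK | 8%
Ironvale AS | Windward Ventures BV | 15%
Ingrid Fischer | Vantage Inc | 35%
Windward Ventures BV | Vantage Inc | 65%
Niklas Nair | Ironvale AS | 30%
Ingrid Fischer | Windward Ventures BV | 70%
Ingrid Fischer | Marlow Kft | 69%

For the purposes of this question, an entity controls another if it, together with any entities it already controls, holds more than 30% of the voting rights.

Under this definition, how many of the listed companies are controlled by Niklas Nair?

1

Niklas holds 85% of Vireo, so Niklas controls Vireo.
No other company's threshold is met.
Niklas controls 1 company.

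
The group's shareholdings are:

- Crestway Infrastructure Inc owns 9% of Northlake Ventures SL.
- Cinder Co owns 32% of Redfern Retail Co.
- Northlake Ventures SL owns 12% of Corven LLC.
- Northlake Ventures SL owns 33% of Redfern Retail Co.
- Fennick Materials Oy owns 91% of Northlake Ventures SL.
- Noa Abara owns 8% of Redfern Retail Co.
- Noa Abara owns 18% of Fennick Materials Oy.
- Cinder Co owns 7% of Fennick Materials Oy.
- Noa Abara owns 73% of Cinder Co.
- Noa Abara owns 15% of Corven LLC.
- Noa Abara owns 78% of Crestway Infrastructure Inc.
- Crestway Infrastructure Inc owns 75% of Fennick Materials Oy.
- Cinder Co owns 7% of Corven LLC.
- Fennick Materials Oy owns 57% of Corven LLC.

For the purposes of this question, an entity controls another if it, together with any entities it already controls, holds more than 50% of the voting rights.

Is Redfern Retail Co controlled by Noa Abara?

Noa holds 73% of Cinder, so Noa controls Cinder.
Noa holds 78% of Crestway, so Noa controls Crestway.
Noa and Cinder and Crestway together hold 18% + 7% + 75% = 100% of Fennick, so Noa controls Fennick.
Fennick and Crestway together hold 91% + 9% = 100% of Northlake, so Noa controls Northlake.
Northlake and Cinder and Noa together hold 33% + 32% + 8% = 73% of Redfern, so Noa controls Redfern.

Yes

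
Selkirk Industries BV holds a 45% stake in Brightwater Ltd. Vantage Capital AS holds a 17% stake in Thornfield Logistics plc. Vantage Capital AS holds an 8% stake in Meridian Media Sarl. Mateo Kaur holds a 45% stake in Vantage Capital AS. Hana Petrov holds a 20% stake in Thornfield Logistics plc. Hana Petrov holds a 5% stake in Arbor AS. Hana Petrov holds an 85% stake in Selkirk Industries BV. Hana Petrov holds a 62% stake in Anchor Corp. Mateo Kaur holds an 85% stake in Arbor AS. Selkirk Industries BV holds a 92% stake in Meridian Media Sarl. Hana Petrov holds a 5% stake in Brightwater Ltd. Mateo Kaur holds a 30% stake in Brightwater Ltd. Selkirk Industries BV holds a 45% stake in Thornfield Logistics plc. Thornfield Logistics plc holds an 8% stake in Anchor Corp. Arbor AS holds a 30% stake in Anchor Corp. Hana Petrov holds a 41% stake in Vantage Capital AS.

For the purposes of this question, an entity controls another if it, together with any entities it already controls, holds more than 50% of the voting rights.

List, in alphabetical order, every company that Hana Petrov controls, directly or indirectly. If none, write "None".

Hana holds 85% of Selkirk, so Hana controls Selkirk.
Selkirk holds 92% of Meridian, so Hana controls Meridian.
Hana and Selkirk together hold 20% + 45% = 65% of Thornfield, so Hana controls Thornfield.
Thornfield and Hana together hold 8% + 62% = 70% of Anchor, so Hana controls Anchor.
No other company's threshold is met.

Anchor Corp, Meridian Media Sarl, Selkirk Industries BV, Thornfield Logistics plc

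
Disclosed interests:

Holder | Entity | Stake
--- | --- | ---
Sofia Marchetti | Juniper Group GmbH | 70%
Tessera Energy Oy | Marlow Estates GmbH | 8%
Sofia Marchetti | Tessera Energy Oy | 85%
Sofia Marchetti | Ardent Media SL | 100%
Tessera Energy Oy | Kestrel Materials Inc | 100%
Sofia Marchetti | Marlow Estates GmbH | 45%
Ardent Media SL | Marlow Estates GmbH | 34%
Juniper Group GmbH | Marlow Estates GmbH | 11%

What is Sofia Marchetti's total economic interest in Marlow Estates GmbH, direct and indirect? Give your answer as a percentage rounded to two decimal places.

93.50%

Sofia reaches Marlow along 4 paths.
Direct stake: 45% = 45%.
Via Juniper: 70% × 11% = 7.7%.
Via Ardent: 100% × 34% = 34%.
Via Tessera: 85% × 8% = 6.8%.
Total: 45% + 7.7% + 34% + 6.8% = 93.5%.
Rounded: 93.50%.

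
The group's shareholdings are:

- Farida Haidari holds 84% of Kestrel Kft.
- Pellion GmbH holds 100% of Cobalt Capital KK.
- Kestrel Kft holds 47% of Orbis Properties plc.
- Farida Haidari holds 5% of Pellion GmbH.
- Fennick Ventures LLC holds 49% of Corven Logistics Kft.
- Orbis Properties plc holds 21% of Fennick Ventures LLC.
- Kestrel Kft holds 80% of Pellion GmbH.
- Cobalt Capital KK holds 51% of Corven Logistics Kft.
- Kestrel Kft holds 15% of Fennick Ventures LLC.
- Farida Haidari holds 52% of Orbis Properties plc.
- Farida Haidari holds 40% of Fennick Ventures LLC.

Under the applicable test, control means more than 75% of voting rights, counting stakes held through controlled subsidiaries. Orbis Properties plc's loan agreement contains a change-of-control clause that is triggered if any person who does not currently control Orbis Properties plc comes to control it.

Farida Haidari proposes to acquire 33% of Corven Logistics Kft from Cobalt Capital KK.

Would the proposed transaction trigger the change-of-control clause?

No

The purchase adds only to Farida's holdings (Cobalt's stake shrinks), so Farida is the only person who could newly come to control Orbis.
Farida holds 84% of Kestrel, so Farida controls Kestrel.
Farida and Kestrel together hold 52% + 47% = 99% of Orbis, so Farida controls Orbis.
So Farida already controls Orbis before the transaction.
After the purchase, Farida holds 33% of Corven directly, and Cobalt's stake falls to 18%.
Farida controlled Orbis already, so this is not a new person acquiring control; every other person's position is unchanged or reduced.
No new person acquires control, so the clause is not triggered.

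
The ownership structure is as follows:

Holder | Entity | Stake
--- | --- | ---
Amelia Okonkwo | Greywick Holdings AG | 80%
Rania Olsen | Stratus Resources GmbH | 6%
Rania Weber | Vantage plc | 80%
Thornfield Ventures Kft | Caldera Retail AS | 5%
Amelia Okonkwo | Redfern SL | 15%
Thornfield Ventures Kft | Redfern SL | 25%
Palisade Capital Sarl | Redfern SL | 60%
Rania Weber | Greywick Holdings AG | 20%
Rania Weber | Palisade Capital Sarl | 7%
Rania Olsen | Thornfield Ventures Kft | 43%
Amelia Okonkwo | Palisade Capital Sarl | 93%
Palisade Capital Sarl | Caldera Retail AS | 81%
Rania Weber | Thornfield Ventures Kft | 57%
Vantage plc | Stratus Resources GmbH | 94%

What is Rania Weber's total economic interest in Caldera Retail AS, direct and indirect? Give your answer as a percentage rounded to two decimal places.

Rania Weber reaches Caldera along 2 paths.
Via Palisade: 7% × 81% = 5.67%.
Via Thornfield: 57% × 5% = 2.85%.
Total: 5.67% + 2.85% = 8.52%.

8.52%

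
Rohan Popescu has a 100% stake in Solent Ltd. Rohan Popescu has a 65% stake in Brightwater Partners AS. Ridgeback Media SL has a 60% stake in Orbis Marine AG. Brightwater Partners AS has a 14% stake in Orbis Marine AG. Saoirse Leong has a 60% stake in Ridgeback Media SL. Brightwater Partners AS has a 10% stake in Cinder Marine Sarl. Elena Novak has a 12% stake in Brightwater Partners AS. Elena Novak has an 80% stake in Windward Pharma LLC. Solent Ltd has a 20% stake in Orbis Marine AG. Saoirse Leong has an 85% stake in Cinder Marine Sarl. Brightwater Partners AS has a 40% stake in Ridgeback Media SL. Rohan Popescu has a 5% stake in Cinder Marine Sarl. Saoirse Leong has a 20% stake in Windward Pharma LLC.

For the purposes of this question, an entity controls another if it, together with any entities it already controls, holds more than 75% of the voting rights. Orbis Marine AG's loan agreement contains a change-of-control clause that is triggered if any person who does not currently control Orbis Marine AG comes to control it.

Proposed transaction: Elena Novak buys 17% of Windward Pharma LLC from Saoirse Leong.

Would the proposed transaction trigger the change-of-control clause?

The purchase adds only to Elena's holdings (Saoirse's stake shrinks), so Elena is the only person who could newly come to control Orbis.
Elena holds 80% of Windward, so Elena controls Windward.
Neither Elena nor any entity Elena controls holds any voting interest in Orbis.
So before the transaction, Elena does not control Orbis.
After the purchase, Elena's direct stake in Windward rises to 80% + 17% = 97%, and Saoirse's stake falls to 3%.
Elena holds 97% of Windward, so Elena controls Windward.
After the transaction, neither Elena nor any entity Elena controls holds a voting interest in Orbis, so Elena still does not control it.
No new person acquires control, so the clause is not triggered.

No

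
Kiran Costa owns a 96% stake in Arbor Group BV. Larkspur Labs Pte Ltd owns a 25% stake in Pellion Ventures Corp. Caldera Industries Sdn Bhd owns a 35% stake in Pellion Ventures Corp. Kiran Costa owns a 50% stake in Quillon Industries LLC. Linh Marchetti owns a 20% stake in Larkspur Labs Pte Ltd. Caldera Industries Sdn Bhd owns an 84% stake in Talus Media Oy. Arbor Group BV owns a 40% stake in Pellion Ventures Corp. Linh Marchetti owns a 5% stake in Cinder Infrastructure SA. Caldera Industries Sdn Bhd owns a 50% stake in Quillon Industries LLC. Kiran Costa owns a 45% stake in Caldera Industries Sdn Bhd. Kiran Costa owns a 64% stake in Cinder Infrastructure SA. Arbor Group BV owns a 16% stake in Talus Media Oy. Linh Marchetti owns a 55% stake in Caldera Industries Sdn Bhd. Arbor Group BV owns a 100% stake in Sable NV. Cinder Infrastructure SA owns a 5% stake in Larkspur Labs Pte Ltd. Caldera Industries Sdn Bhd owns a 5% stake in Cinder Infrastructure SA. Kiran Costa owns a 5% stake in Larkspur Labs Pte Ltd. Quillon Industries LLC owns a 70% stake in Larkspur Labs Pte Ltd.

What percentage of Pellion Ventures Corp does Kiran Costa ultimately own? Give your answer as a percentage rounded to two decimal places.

68.92%

Kiran reaches Pellion along 7 paths.
Via Arbor: 96% × 40% = 38.4%.
Via Caldera: 45% × 35% = 15.75%.
Via Quillon → Larkspur: 50% × 70% × 25% = 8.75%.
Via Caldera → Quillon → Larkspur: 45% × 50% × 70% × 25% = 3.9375%.
Via Larkspur: 5% × 25% = 1.25%.
Via Caldera → Cinder → Larkspur: 45% × 5% × 5% × 25% = 0.028125%.
Via Cinder → Larkspur: 64% × 5% × 25% = 0.8%.
Total: 38.4% + 15.75% + 8.75% + 3.9375% + 1.25% + 0.028125% + 0.8% = 68.915625%.
Rounded: 68.92%.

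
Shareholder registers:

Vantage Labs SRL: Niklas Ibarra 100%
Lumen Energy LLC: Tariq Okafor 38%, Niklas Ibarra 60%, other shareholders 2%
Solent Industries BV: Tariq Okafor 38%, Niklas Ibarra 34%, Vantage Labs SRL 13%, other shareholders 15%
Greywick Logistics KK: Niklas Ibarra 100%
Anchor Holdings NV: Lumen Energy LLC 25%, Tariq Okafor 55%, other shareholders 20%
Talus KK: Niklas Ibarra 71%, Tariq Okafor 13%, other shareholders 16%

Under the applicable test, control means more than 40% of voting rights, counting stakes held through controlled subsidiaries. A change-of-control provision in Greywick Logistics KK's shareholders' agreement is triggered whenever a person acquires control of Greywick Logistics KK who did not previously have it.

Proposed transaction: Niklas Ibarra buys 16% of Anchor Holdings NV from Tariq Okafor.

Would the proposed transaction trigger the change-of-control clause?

No

The purchase adds only to Niklas's holdings (Tariq's stake shrinks), so Niklas is the only person who could newly come to control Greywick.
Niklas holds 100% of Greywick, so Niklas controls Greywick.
So Niklas already controls Greywick before the transaction.
After the purchase, Niklas holds 16% of Anchor directly, and Tariq's stake falls to 39%.
Niklas controlled Greywick already, so this is not a new person acquiring control; every other person's position is unchanged or reduced.
No new person acquires control, so the clause is not triggered.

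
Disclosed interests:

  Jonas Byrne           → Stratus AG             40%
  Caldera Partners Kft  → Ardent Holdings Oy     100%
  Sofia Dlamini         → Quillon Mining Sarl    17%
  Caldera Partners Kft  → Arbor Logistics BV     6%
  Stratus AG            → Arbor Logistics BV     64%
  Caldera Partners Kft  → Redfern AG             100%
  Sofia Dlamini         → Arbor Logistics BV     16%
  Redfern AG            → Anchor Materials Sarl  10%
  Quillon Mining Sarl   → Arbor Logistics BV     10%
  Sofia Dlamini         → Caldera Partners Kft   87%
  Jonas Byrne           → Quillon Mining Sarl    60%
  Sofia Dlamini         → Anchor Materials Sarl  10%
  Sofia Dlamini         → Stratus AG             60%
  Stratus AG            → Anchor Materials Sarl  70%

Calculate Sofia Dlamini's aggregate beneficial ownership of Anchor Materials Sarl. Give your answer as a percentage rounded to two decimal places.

60.70%

Sofia reaches Anchor along 3 paths.
Via Stratus: 60% × 70% = 42%.
Via Caldera → Redfern: 87% × 100% × 10% = 8.7%.
Direct stake: 10% = 10%.
Total: 42% + 8.7% + 10% = 60.7%.
Rounded: 60.70%.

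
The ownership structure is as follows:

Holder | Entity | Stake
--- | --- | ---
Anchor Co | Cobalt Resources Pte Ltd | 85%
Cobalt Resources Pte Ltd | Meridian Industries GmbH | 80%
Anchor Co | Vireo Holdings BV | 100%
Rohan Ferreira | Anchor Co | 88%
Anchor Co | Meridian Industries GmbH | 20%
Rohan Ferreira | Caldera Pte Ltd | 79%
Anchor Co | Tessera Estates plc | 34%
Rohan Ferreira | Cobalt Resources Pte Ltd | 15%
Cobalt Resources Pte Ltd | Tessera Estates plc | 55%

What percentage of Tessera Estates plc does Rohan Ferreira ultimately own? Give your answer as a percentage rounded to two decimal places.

79.31%

Rohan reaches Tessera along 3 paths.
Via Cobalt: 15% × 55% = 8.25%.
Via Anchor → Cobalt: 88% × 85% × 55% = 41.14%.
Via Anchor: 88% × 34% = 29.92%.
Total: 8.25% + 41.14% + 29.92% = 79.31%.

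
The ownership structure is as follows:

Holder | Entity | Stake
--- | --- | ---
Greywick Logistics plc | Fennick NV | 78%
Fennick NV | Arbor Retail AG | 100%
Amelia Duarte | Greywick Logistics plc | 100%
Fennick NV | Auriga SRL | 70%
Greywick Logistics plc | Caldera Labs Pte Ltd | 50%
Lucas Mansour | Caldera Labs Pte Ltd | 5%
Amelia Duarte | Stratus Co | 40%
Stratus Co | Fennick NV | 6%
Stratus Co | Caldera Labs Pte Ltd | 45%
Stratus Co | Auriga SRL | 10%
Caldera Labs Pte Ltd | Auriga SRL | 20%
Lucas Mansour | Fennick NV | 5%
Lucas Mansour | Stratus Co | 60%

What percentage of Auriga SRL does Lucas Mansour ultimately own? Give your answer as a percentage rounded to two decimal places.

18.42%

Lucas reaches Auriga along 5 paths.
Via Stratus: 60% × 10% = 6%.
Via Caldera: 5% × 20% = 1%.
Via Stratus → Caldera: 60% × 45% × 20% = 5.4%.
Via Stratus → Fennick: 60% × 6% × 70% = 2.52%.
Via Fennick: 5% × 70% = 3.5%.
Total: 6% + 1% + 5.4% + 2.52% + 3.5% = 18.42%.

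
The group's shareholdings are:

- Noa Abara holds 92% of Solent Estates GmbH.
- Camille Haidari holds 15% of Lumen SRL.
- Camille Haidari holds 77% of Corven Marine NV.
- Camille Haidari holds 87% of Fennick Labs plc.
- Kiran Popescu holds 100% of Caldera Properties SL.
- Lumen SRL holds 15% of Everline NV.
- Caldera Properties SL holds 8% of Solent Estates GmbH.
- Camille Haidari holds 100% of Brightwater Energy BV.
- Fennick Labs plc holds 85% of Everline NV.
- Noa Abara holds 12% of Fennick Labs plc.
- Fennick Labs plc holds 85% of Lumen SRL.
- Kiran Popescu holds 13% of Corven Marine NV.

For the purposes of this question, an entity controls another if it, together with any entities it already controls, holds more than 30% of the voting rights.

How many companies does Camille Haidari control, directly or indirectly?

5

Camille holds 87% of Fennick, so Camille controls Fennick.
Fennick and Camille together hold 85% + 15% = 100% of Lumen, so Camille controls Lumen.
Camille holds 100% of Brightwater, so Camille controls Brightwater.
Camille holds 77% of Corven, so Camille controls Corven.
Fennick and Lumen together hold 85% + 15% = 100% of Everline, so Camille controls Everline.
No other company's threshold is met.
Camille controls 5 companies.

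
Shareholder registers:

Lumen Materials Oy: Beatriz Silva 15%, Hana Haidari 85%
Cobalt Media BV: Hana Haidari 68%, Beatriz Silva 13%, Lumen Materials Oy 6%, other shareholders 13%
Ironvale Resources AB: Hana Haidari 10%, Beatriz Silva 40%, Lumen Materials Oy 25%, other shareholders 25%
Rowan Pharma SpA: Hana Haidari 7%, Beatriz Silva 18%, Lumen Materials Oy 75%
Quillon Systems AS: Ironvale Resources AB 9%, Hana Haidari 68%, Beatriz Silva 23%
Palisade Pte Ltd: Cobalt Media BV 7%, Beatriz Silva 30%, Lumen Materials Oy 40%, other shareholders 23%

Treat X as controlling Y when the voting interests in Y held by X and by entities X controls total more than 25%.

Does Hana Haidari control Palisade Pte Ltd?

Yes

Hana holds 85% of Lumen, so Hana controls Lumen.
Hana and Lumen together hold 68% + 6% = 74% of Cobalt, so Hana controls Cobalt.
Cobalt and Lumen together hold 7% + 40% = 47% of Palisade, so Hana controls Palisade.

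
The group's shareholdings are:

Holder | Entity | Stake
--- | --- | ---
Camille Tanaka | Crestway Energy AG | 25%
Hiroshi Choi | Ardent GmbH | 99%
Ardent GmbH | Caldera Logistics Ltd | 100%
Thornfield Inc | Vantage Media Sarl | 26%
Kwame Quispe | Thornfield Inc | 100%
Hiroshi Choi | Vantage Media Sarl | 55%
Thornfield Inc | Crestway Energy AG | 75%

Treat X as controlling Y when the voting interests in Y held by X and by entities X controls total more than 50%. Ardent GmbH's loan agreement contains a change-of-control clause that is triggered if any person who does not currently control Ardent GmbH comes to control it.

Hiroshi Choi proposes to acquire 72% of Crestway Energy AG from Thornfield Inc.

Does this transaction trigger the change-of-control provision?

No

The purchase adds only to Hiroshi's holdings (Thornfield's stake shrinks), so Hiroshi is the only person who could newly come to control Ardent.
Hiroshi holds 99% of Ardent, so Hiroshi controls Ardent.
So Hiroshi already controls Ardent before the transaction.
After the purchase, Hiroshi holds 72% of Crestway directly, and Thornfield's stake falls to 3%.
Hiroshi controlled Ardent already, so this is not a new person acquiring control; every other person's position is unchanged or reduced.
No new person acquires control, so the clause is not triggered.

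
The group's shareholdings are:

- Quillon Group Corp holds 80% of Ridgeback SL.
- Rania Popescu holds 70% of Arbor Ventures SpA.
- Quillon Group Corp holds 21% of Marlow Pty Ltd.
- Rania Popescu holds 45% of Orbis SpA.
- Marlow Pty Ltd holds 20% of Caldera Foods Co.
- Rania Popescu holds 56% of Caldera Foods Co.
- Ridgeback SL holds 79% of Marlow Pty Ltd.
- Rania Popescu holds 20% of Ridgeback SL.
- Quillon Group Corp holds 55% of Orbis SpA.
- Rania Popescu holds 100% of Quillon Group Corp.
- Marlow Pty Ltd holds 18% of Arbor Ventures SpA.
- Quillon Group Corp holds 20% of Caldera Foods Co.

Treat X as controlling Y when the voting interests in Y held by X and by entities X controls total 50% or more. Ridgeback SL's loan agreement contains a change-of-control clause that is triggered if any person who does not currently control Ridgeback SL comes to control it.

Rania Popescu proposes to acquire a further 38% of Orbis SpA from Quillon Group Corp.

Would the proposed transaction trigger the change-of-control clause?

No

The purchase adds only to Rania's holdings (Quillon's stake shrinks), so Rania is the only person who could newly come to control Ridgeback.
Rania holds 100% of Quillon, so Rania controls Quillon.
Rania and Quillon together hold 20% + 80% = 100% of Ridgeback, so Rania controls Ridgeback.
So Rania already controls Ridgeback before the transaction.
After the purchase, Rania's direct stake in Orbis rises to 45% + 38% = 83%, and Quillon's stake falls to 17%.
Rania controlled Ridgeback already, so this is not a new person acquiring control; every other person's position is unchanged or reduced.
No new person acquires control, so the clause is not triggered.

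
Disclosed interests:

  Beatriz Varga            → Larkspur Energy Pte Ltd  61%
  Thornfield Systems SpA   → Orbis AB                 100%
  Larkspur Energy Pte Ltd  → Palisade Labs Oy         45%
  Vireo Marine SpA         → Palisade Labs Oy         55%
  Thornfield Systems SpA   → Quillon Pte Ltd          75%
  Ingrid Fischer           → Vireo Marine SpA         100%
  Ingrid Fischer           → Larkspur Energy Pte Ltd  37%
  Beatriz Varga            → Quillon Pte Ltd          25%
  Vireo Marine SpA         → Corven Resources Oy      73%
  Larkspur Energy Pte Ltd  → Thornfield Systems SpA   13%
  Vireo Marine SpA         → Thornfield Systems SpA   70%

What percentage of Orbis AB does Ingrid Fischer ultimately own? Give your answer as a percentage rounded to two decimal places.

74.81%

Ingrid reaches Orbis along 2 paths.
Via Vireo → Thornfield: 100% × 70% × 100% = 70%.
Via Larkspur → Thornfield: 37% × 13% × 100% = 4.81%.
Total: 70% + 4.81% = 74.81%.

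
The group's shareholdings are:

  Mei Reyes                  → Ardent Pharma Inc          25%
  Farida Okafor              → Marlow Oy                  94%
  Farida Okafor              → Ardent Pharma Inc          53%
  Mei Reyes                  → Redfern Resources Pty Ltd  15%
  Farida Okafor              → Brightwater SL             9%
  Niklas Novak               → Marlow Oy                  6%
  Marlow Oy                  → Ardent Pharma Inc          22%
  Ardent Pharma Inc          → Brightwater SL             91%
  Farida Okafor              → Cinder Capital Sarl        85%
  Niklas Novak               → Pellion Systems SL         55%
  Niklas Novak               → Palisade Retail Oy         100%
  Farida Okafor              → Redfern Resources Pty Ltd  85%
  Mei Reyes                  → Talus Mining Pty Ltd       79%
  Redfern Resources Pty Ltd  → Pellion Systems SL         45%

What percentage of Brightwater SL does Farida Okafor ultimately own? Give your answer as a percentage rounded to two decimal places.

Farida reaches Brightwater along 3 paths.
Direct stake: 9% = 9%.
Via Ardent: 53% × 91% = 48.23%.
Via Marlow → Ardent: 94% × 22% × 91% = 18.8188%.
Total: 9% + 48.23% + 18.8188% = 76.0488%.
Rounded: 76.05%.

76.05%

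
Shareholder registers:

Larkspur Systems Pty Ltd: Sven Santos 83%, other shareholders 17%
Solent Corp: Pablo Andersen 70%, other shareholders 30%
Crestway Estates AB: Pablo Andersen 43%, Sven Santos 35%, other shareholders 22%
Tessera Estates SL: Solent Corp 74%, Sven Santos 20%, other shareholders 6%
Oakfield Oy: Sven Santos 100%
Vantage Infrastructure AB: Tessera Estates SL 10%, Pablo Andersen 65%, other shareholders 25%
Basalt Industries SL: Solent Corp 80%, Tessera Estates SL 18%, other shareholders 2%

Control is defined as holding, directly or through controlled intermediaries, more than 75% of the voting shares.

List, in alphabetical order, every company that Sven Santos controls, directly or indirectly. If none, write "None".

Larkspur Systems Pty Ltd, Oakfield Oy

Sven holds 83% of Larkspur, so Sven controls Larkspur.
Sven holds 100% of Oakfield, so Sven controls Oakfield.
No other company's threshold is met.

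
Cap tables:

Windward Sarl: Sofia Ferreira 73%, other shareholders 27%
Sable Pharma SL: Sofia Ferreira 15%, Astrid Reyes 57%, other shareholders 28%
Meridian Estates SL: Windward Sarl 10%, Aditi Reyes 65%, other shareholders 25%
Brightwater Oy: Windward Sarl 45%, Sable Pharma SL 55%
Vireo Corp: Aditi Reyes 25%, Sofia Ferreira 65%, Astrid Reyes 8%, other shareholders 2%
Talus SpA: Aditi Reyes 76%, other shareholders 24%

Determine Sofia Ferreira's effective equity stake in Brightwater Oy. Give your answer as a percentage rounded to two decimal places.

41.10%

Sofia reaches Brightwater along 2 paths.
Via Windward: 73% × 45% = 32.85%.
Via Sable: 15% × 55% = 8.25%.
Total: 32.85% + 8.25% = 41.1%.
Rounded: 41.10%.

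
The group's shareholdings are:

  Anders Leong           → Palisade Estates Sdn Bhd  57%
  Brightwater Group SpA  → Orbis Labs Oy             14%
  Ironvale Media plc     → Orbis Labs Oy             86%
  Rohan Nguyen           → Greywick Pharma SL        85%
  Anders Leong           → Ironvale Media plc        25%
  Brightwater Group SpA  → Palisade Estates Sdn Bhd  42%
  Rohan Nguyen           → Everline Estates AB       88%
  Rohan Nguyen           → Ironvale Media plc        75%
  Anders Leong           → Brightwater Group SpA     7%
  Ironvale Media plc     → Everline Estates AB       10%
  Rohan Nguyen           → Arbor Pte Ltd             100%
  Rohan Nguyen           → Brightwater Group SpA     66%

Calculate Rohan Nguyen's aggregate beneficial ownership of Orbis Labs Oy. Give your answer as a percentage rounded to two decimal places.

Rohan reaches Orbis along 2 paths.
Via Ironvale: 75% × 86% = 64.5%.
Via Brightwater: 66% × 14% = 9.24%.
Total: 64.5% + 9.24% = 73.74%.

73.74%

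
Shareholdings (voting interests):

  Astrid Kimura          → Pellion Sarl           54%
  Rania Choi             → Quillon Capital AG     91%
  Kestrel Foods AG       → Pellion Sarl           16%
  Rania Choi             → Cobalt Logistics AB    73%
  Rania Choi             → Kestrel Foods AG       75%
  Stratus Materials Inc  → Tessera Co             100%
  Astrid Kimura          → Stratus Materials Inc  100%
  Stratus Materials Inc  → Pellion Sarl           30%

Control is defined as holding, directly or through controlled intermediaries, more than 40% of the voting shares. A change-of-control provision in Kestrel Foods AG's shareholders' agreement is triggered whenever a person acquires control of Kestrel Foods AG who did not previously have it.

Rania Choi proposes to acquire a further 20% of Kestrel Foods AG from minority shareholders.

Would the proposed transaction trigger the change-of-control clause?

No

The purchase changes only Rania's holdings, so Rania is the only person who could newly come to control Kestrel.
Rania holds 75% of Kestrel, so Rania controls Kestrel.
So Rania already controls Kestrel before the transaction.
After the purchase, Rania's direct stake in Kestrel rises to 75% + 20% = 95%.
Rania controlled Kestrel already, so this is not a new person acquiring control; every other person's position is unchanged or reduced.
No new person acquires control, so the clause is not triggered.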